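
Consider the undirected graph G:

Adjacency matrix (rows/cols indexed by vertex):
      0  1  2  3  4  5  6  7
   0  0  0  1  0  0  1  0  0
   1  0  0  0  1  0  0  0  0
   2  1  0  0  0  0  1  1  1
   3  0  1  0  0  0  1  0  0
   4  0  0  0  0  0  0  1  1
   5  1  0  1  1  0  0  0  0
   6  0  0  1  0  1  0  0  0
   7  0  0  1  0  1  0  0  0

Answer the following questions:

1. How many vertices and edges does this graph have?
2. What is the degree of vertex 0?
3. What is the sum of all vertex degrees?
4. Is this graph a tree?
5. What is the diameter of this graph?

Count: 8 vertices, 9 edges.
Vertex 0 has neighbors [2, 5], degree = 2.
Handshaking lemma: 2 * 9 = 18.
A tree on 8 vertices has 7 edges. This graph has 9 edges (2 extra). Not a tree.
Diameter (longest shortest path) = 5.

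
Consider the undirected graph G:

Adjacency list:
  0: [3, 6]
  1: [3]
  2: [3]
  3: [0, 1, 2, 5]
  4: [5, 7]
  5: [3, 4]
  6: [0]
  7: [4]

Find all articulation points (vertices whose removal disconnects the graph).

An articulation point is a vertex whose removal disconnects the graph.
Articulation points: [0, 3, 4, 5]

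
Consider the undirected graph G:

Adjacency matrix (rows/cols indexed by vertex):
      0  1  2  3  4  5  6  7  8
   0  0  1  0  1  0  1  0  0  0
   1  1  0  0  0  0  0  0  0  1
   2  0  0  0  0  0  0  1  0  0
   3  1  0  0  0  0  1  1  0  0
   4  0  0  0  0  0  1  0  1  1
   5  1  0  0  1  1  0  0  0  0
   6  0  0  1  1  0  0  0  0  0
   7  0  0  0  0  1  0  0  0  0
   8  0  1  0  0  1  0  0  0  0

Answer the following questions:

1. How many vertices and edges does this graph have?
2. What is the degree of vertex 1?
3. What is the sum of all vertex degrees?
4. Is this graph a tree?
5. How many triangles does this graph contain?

Count: 9 vertices, 10 edges.
Vertex 1 has neighbors [0, 8], degree = 2.
Handshaking lemma: 2 * 10 = 20.
A tree on 9 vertices has 8 edges. This graph has 10 edges (2 extra). Not a tree.
Number of triangles = 1.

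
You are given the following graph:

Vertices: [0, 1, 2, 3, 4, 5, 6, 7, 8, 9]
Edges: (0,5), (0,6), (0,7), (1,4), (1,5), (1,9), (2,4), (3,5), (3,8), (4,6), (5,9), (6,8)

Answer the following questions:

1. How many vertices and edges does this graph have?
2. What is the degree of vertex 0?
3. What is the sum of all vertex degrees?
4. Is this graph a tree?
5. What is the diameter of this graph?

Count: 10 vertices, 12 edges.
Vertex 0 has neighbors [5, 6, 7], degree = 3.
Handshaking lemma: 2 * 12 = 24.
A tree on 10 vertices has 9 edges. This graph has 12 edges (3 extra). Not a tree.
Diameter (longest shortest path) = 4.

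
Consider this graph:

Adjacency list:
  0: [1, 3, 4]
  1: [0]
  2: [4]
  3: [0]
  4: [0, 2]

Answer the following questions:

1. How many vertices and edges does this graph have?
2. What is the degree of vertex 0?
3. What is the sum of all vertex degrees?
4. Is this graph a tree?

Count: 5 vertices, 4 edges.
Vertex 0 has neighbors [1, 3, 4], degree = 3.
Handshaking lemma: 2 * 4 = 8.
A graph is a tree iff it is connected and has exactly n-1 edges. This graph is connected (all 5 vertices in one component) and has 5-1 = 4 edges. It is a tree.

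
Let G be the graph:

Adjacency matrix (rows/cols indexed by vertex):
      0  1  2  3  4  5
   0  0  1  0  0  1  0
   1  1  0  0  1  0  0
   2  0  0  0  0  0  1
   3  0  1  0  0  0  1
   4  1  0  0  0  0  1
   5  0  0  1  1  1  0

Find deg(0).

Vertex 0 has neighbors [1, 4], so deg(0) = 2.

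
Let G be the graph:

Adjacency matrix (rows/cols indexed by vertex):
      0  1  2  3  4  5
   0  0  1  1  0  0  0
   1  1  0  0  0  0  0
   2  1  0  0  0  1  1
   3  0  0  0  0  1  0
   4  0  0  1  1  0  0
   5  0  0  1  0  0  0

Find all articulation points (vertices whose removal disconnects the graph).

An articulation point is a vertex whose removal disconnects the graph.
Articulation points: [0, 2, 4]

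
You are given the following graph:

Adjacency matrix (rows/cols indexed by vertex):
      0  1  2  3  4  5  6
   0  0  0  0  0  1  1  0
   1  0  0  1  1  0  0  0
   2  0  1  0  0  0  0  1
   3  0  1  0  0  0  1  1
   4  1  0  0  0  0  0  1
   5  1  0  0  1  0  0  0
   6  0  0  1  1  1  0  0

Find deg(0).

Vertex 0 has neighbors [4, 5], so deg(0) = 2.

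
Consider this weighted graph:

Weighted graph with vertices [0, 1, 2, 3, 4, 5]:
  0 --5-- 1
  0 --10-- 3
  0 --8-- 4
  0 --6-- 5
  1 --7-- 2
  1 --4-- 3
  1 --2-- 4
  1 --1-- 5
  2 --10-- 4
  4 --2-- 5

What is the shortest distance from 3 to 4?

Using Dijkstra's algorithm from vertex 3:
Shortest path: 3 -> 1 -> 4
Total weight: 4 + 2 = 6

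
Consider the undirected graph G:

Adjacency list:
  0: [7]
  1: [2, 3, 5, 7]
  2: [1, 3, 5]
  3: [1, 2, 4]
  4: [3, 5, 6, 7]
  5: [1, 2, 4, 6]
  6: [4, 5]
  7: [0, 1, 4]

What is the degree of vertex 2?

Vertex 2 has neighbors [1, 3, 5], so deg(2) = 3.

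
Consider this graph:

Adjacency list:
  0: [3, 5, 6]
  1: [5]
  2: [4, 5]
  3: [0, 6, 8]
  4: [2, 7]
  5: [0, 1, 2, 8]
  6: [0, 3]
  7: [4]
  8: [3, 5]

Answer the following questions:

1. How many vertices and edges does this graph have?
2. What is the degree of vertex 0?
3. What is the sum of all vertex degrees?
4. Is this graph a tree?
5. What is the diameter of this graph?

Count: 9 vertices, 10 edges.
Vertex 0 has neighbors [3, 5, 6], degree = 3.
Handshaking lemma: 2 * 10 = 20.
A tree on 9 vertices has 8 edges. This graph has 10 edges (2 extra). Not a tree.
Diameter (longest shortest path) = 5.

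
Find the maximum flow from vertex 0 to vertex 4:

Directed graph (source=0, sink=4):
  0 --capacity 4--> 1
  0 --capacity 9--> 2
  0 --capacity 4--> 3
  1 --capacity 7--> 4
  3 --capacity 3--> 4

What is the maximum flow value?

Computing max flow:
  Flow on (0->1): 4/4
  Flow on (0->3): 3/4
  Flow on (1->4): 4/7
  Flow on (3->4): 3/3
Maximum flow = 7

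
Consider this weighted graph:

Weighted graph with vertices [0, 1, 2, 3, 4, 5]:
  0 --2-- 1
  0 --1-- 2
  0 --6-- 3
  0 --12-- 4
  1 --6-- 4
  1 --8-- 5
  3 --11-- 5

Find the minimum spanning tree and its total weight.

Applying Kruskal's algorithm (sort edges by weight, add if no cycle):
  Add (0,2) w=1
  Add (0,1) w=2
  Add (0,3) w=6
  Add (1,4) w=6
  Add (1,5) w=8
  Skip (3,5) w=11 (creates cycle)
  Skip (0,4) w=12 (creates cycle)
MST weight = 23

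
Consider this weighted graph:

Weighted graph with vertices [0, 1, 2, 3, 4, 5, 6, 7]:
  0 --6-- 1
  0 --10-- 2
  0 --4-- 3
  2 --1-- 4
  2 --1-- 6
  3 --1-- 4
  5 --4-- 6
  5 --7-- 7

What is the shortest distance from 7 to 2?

Using Dijkstra's algorithm from vertex 7:
Shortest path: 7 -> 5 -> 6 -> 2
Total weight: 7 + 4 + 1 = 12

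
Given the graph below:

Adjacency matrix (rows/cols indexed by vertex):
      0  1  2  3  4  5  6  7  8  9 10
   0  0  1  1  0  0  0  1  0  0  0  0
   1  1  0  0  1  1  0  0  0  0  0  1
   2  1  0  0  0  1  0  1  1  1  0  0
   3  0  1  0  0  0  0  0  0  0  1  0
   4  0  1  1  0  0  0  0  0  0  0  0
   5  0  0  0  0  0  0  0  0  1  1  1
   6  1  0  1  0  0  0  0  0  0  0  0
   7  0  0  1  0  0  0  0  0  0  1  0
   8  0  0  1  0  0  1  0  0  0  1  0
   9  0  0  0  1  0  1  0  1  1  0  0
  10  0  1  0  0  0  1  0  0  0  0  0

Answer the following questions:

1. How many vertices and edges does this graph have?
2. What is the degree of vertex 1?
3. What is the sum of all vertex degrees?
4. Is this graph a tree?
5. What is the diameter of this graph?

Count: 11 vertices, 16 edges.
Vertex 1 has neighbors [0, 3, 4, 10], degree = 4.
Handshaking lemma: 2 * 16 = 32.
A tree on 11 vertices has 10 edges. This graph has 16 edges (6 extra). Not a tree.
Diameter (longest shortest path) = 3.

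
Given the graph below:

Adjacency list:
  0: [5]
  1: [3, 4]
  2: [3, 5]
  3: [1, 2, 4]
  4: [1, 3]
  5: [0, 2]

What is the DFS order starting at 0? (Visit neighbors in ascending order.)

DFS from vertex 0 (neighbors processed in ascending order):
Visit order: 0, 5, 2, 3, 1, 4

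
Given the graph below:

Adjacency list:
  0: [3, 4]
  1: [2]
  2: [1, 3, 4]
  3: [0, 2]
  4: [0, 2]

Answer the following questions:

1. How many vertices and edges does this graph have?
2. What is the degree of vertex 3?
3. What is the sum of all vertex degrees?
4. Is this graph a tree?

Count: 5 vertices, 5 edges.
Vertex 3 has neighbors [0, 2], degree = 2.
Handshaking lemma: 2 * 5 = 10.
A tree on 5 vertices has 4 edges. This graph has 5 edges (1 extra). Not a tree.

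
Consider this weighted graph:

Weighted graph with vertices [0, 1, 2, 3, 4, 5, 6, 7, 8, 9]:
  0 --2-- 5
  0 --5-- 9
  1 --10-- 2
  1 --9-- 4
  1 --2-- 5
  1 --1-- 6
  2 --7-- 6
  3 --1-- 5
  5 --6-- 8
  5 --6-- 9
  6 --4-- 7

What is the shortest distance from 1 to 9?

Using Dijkstra's algorithm from vertex 1:
Shortest path: 1 -> 5 -> 9
Total weight: 2 + 6 = 8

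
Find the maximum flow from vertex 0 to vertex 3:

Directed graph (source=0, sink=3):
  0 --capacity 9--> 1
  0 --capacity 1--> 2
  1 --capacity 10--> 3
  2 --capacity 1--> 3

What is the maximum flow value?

Computing max flow:
  Flow on (0->1): 9/9
  Flow on (0->2): 1/1
  Flow on (1->3): 9/10
  Flow on (2->3): 1/1
Maximum flow = 10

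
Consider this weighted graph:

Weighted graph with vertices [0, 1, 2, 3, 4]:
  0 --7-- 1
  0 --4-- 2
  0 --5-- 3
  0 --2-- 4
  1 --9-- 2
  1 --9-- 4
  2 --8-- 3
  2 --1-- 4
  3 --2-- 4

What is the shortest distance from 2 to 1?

Using Dijkstra's algorithm from vertex 2:
Shortest path: 2 -> 1
Total weight: 9 = 9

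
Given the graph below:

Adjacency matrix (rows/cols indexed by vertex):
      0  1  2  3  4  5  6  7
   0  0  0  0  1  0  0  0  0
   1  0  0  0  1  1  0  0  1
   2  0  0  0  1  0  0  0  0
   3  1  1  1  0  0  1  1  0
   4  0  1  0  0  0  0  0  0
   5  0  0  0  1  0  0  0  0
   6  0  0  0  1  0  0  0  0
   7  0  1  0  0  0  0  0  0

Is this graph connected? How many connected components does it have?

Checking connectivity: the graph has 1 connected component(s).
All vertices are reachable from each other. The graph IS connected.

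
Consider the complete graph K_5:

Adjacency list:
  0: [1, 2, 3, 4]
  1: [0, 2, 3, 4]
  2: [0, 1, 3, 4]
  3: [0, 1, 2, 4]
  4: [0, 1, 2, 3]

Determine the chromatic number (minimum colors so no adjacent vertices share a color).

In K_5, every vertex is adjacent to every other vertex.
Each vertex needs a unique color.
Chromatic number = 5.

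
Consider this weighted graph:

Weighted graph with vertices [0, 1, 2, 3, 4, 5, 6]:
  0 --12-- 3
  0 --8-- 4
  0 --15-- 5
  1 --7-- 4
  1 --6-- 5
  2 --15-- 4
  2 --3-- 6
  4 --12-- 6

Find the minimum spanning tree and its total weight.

Applying Kruskal's algorithm (sort edges by weight, add if no cycle):
  Add (2,6) w=3
  Add (1,5) w=6
  Add (1,4) w=7
  Add (0,4) w=8
  Add (0,3) w=12
  Add (4,6) w=12
  Skip (0,5) w=15 (creates cycle)
  Skip (2,4) w=15 (creates cycle)
MST weight = 48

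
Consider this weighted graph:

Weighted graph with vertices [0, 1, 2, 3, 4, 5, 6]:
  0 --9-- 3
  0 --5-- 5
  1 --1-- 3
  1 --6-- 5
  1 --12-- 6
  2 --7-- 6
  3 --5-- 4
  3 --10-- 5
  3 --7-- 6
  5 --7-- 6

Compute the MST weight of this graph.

Applying Kruskal's algorithm (sort edges by weight, add if no cycle):
  Add (1,3) w=1
  Add (0,5) w=5
  Add (3,4) w=5
  Add (1,5) w=6
  Add (2,6) w=7
  Add (3,6) w=7
  Skip (5,6) w=7 (creates cycle)
  Skip (0,3) w=9 (creates cycle)
  Skip (3,5) w=10 (creates cycle)
  Skip (1,6) w=12 (creates cycle)
MST weight = 31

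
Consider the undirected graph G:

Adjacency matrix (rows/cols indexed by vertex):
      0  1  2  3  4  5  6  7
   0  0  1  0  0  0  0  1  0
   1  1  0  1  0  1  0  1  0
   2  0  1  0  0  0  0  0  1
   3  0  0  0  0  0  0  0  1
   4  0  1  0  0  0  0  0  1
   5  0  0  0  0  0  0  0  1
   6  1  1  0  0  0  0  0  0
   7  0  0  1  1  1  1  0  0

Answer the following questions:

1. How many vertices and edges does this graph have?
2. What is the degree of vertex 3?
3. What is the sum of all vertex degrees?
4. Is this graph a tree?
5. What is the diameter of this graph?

Count: 8 vertices, 9 edges.
Vertex 3 has neighbors [7], degree = 1.
Handshaking lemma: 2 * 9 = 18.
A tree on 8 vertices has 7 edges. This graph has 9 edges (2 extra). Not a tree.
Diameter (longest shortest path) = 4.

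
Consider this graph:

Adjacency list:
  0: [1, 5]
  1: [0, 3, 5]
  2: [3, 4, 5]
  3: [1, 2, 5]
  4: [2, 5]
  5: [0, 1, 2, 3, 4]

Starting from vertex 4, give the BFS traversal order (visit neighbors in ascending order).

BFS from vertex 4 (neighbors processed in ascending order):
Visit order: 4, 2, 5, 3, 0, 1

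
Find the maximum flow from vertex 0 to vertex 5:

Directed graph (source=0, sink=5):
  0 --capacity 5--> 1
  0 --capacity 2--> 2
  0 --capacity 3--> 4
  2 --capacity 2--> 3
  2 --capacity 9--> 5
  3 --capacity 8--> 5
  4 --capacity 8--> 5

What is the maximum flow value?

Computing max flow:
  Flow on (0->2): 2/2
  Flow on (0->4): 3/3
  Flow on (2->5): 2/9
  Flow on (4->5): 3/8
Maximum flow = 5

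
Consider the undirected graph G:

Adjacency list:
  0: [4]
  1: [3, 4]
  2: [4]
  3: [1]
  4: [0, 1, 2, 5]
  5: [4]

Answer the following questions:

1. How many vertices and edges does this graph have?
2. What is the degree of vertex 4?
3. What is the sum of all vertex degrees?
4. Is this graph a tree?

Count: 6 vertices, 5 edges.
Vertex 4 has neighbors [0, 1, 2, 5], degree = 4.
Handshaking lemma: 2 * 5 = 10.
A graph is a tree iff it is connected and has exactly n-1 edges. This graph is connected (all 6 vertices in one component) and has 6-1 = 5 edges. It is a tree.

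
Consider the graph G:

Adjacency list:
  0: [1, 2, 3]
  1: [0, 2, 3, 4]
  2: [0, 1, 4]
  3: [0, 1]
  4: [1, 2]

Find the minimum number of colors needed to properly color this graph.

The graph has a maximum clique of size 3 (lower bound on chromatic number).
A valid 3-coloring: {0: 1, 1: 0, 2: 2, 3: 2, 4: 1}.
Chromatic number = 3.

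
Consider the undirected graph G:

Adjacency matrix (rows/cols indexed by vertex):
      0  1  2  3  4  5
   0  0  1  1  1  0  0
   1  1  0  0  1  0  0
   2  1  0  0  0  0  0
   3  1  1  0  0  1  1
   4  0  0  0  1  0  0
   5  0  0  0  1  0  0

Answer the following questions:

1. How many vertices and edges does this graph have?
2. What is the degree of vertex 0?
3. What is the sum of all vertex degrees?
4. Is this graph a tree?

Count: 6 vertices, 6 edges.
Vertex 0 has neighbors [1, 2, 3], degree = 3.
Handshaking lemma: 2 * 6 = 12.
A tree on 6 vertices has 5 edges. This graph has 6 edges (1 extra). Not a tree.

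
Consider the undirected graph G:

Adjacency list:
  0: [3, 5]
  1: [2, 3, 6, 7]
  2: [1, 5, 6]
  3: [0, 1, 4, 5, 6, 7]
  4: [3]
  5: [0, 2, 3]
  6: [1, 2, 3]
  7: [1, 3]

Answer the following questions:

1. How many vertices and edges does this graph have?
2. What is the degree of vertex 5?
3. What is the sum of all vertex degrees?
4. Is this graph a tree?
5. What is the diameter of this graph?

Count: 8 vertices, 12 edges.
Vertex 5 has neighbors [0, 2, 3], degree = 3.
Handshaking lemma: 2 * 12 = 24.
A tree on 8 vertices has 7 edges. This graph has 12 edges (5 extra). Not a tree.
Diameter (longest shortest path) = 3.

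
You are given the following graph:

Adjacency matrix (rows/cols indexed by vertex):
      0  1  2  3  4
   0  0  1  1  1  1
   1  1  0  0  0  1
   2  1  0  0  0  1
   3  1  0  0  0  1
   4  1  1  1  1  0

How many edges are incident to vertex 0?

Vertex 0 has neighbors [1, 2, 3, 4], so deg(0) = 4.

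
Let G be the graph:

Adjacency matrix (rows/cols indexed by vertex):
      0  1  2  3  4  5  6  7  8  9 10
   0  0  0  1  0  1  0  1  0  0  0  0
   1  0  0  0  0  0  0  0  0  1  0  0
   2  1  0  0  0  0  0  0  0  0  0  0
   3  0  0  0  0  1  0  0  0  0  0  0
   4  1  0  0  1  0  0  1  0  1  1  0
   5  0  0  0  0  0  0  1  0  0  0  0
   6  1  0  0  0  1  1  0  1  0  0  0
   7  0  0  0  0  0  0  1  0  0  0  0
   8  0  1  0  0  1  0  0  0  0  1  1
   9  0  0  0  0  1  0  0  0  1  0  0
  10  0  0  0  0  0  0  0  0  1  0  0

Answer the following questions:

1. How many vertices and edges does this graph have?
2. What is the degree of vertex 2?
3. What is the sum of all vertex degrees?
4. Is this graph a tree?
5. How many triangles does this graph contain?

Count: 11 vertices, 12 edges.
Vertex 2 has neighbors [0], degree = 1.
Handshaking lemma: 2 * 12 = 24.
A tree on 11 vertices has 10 edges. This graph has 12 edges (2 extra). Not a tree.
Number of triangles = 2.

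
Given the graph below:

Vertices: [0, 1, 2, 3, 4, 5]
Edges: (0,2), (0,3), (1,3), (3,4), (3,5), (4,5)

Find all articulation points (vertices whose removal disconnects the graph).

An articulation point is a vertex whose removal disconnects the graph.
Articulation points: [0, 3]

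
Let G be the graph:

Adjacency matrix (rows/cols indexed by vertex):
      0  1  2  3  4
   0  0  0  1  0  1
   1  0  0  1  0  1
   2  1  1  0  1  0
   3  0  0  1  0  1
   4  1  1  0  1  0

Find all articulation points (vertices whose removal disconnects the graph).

No articulation points. The graph is biconnected.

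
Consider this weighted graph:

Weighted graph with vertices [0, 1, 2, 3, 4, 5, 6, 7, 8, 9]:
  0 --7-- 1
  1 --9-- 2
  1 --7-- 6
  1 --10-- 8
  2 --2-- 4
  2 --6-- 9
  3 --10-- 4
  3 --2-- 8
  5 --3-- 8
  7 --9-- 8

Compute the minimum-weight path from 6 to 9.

Using Dijkstra's algorithm from vertex 6:
Shortest path: 6 -> 1 -> 2 -> 9
Total weight: 7 + 9 + 6 = 22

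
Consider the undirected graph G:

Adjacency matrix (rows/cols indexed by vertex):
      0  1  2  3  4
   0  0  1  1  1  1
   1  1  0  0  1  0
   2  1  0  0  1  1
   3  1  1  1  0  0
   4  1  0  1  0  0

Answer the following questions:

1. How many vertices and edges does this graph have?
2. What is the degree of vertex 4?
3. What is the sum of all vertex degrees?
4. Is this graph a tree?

Count: 5 vertices, 7 edges.
Vertex 4 has neighbors [0, 2], degree = 2.
Handshaking lemma: 2 * 7 = 14.
A tree on 5 vertices has 4 edges. This graph has 7 edges (3 extra). Not a tree.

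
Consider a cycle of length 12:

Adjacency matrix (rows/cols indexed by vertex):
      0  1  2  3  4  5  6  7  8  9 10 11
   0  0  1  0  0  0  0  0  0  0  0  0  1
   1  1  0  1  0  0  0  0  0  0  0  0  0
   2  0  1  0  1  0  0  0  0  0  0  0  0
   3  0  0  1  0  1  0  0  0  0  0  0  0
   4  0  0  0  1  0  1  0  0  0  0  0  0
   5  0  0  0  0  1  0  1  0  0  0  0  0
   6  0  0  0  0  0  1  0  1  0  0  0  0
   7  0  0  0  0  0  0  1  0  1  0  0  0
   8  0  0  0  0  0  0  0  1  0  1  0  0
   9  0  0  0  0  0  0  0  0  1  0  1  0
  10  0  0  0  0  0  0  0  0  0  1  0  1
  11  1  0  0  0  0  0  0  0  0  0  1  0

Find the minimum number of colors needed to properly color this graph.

This is an even cycle (C_12). Even cycles are bipartite.
Chromatic number = 2.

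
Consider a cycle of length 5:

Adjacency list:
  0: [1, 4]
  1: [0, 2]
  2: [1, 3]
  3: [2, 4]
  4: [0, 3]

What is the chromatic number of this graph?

This is an odd cycle (C_5). Odd cycles are not bipartite (any 2-coloring forces two adjacent vertices to match), and 3 colors suffice.
Chromatic number = 3.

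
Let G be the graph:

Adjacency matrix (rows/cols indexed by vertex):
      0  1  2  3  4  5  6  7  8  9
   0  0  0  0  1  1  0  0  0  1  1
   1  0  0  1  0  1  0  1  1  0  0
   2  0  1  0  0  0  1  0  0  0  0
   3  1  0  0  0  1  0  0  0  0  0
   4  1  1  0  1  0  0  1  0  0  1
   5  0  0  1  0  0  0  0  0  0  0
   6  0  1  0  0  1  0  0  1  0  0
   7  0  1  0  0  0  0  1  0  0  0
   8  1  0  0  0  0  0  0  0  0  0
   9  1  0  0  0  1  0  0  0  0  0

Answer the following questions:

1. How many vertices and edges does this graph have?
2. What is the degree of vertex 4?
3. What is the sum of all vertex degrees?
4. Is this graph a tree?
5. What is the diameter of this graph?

Count: 10 vertices, 13 edges.
Vertex 4 has neighbors [0, 1, 3, 6, 9], degree = 5.
Handshaking lemma: 2 * 13 = 26.
A tree on 10 vertices has 9 edges. This graph has 13 edges (4 extra). Not a tree.
Diameter (longest shortest path) = 5.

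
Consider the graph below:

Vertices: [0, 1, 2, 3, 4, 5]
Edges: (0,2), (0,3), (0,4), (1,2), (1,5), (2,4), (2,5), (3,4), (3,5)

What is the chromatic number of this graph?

The graph has a maximum clique of size 3 (lower bound on chromatic number).
A valid 3-coloring: {0: 1, 1: 2, 2: 0, 3: 0, 4: 2, 5: 1}.
Chromatic number = 3.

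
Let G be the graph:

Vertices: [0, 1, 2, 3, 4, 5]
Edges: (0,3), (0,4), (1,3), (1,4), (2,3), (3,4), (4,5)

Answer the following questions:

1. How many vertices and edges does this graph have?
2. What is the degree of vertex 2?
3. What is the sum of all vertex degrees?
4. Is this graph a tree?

Count: 6 vertices, 7 edges.
Vertex 2 has neighbors [3], degree = 1.
Handshaking lemma: 2 * 7 = 14.
A tree on 6 vertices has 5 edges. This graph has 7 edges (2 extra). Not a tree.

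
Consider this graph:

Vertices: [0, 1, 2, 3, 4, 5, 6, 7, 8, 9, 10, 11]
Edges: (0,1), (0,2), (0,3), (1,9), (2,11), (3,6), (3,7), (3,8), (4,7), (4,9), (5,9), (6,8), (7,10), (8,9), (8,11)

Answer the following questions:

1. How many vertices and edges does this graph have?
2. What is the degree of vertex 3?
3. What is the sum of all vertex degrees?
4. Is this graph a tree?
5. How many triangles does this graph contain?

Count: 12 vertices, 15 edges.
Vertex 3 has neighbors [0, 6, 7, 8], degree = 4.
Handshaking lemma: 2 * 15 = 30.
A tree on 12 vertices has 11 edges. This graph has 15 edges (4 extra). Not a tree.
Number of triangles = 1.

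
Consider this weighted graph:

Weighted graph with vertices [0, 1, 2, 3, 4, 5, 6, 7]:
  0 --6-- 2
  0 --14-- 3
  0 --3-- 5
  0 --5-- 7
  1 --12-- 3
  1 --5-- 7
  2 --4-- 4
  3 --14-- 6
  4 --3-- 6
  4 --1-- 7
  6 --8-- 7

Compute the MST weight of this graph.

Applying Kruskal's algorithm (sort edges by weight, add if no cycle):
  Add (4,7) w=1
  Add (0,5) w=3
  Add (4,6) w=3
  Add (2,4) w=4
  Add (0,7) w=5
  Add (1,7) w=5
  Skip (0,2) w=6 (creates cycle)
  Skip (6,7) w=8 (creates cycle)
  Add (1,3) w=12
  Skip (0,3) w=14 (creates cycle)
  Skip (3,6) w=14 (creates cycle)
MST weight = 33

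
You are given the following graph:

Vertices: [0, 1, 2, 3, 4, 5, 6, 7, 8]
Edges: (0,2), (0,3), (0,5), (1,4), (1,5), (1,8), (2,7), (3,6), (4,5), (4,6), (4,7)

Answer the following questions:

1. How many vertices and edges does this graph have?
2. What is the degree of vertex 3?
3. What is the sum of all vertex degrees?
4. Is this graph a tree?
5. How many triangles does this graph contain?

Count: 9 vertices, 11 edges.
Vertex 3 has neighbors [0, 6], degree = 2.
Handshaking lemma: 2 * 11 = 22.
A tree on 9 vertices has 8 edges. This graph has 11 edges (3 extra). Not a tree.
Number of triangles = 1.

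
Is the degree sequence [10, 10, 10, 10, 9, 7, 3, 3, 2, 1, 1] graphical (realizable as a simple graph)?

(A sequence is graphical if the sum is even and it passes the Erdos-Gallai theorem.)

Sum of degrees = 66. Sum is even but fails Erdos-Gallai. The sequence is NOT graphical.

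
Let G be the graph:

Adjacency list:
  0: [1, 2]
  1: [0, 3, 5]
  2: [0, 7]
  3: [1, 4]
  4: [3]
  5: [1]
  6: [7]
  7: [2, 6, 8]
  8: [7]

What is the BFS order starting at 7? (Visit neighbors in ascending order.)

BFS from vertex 7 (neighbors processed in ascending order):
Visit order: 7, 2, 6, 8, 0, 1, 3, 5, 4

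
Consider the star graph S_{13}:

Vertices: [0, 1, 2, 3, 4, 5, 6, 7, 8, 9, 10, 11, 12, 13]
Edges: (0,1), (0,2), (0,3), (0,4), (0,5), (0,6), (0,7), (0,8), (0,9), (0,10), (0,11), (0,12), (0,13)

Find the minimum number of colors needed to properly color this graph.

S_{13} has one hub adjacent to 13 leaves; leaves are pairwise non-adjacent.
Color the hub 0 and every leaf 1.
Chromatic number = 2.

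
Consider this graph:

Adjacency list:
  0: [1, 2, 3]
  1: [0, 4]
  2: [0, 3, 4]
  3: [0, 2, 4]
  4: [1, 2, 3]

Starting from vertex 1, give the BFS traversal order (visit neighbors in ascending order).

BFS from vertex 1 (neighbors processed in ascending order):
Visit order: 1, 0, 4, 2, 3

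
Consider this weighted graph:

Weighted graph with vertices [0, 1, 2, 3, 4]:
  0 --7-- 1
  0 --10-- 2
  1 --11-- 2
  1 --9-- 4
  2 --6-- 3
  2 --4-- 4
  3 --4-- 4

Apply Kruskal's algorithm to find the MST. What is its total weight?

Applying Kruskal's algorithm (sort edges by weight, add if no cycle):
  Add (2,4) w=4
  Add (3,4) w=4
  Skip (2,3) w=6 (creates cycle)
  Add (0,1) w=7
  Add (1,4) w=9
  Skip (0,2) w=10 (creates cycle)
  Skip (1,2) w=11 (creates cycle)
MST weight = 24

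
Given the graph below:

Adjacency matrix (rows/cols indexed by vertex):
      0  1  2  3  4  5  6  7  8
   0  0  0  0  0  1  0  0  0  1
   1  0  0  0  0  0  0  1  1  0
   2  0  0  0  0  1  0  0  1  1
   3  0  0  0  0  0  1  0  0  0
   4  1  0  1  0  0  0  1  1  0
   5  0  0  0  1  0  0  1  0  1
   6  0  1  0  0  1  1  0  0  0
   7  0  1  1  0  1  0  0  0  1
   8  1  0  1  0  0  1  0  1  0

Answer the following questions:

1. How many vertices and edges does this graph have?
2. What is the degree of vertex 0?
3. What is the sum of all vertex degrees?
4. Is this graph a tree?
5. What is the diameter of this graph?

Count: 9 vertices, 13 edges.
Vertex 0 has neighbors [4, 8], degree = 2.
Handshaking lemma: 2 * 13 = 26.
A tree on 9 vertices has 8 edges. This graph has 13 edges (5 extra). Not a tree.
Diameter (longest shortest path) = 3.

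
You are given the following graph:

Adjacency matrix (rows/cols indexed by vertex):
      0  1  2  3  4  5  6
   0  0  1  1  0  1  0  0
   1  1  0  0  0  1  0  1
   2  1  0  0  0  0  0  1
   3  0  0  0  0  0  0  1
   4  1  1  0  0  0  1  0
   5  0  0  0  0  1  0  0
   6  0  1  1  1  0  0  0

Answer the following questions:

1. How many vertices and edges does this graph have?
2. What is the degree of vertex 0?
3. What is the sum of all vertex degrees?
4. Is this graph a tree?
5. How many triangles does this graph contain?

Count: 7 vertices, 8 edges.
Vertex 0 has neighbors [1, 2, 4], degree = 3.
Handshaking lemma: 2 * 8 = 16.
A tree on 7 vertices has 6 edges. This graph has 8 edges (2 extra). Not a tree.
Number of triangles = 1.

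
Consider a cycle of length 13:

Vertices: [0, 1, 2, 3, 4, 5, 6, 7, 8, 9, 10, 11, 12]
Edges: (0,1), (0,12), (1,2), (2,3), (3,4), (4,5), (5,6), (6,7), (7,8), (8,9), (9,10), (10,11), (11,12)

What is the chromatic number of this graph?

This is an odd cycle (C_13). Odd cycles are not bipartite (any 2-coloring forces two adjacent vertices to match), and 3 colors suffice.
Chromatic number = 3.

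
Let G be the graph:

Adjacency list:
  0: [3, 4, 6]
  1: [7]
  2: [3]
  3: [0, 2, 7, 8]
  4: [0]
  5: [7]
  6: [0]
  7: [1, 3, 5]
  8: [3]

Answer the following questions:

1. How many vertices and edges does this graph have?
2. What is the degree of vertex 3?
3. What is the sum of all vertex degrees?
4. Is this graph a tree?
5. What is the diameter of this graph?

Count: 9 vertices, 8 edges.
Vertex 3 has neighbors [0, 2, 7, 8], degree = 4.
Handshaking lemma: 2 * 8 = 16.
A graph is a tree iff it is connected and has exactly n-1 edges. This graph is connected (all 9 vertices in one component) and has 9-1 = 8 edges. It is a tree.
Diameter (longest shortest path) = 4.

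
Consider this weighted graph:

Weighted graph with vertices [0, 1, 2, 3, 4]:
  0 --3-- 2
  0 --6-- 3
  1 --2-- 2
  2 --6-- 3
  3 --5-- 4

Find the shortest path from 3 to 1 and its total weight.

Using Dijkstra's algorithm from vertex 3:
Shortest path: 3 -> 2 -> 1
Total weight: 6 + 2 = 8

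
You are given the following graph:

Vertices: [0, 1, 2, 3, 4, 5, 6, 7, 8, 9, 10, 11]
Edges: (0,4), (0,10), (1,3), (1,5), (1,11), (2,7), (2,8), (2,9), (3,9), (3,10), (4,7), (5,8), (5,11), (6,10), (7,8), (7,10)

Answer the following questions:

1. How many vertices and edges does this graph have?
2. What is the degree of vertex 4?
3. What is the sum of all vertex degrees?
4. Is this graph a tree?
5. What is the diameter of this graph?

Count: 12 vertices, 16 edges.
Vertex 4 has neighbors [0, 7], degree = 2.
Handshaking lemma: 2 * 16 = 32.
A tree on 12 vertices has 11 edges. This graph has 16 edges (5 extra). Not a tree.
Diameter (longest shortest path) = 4.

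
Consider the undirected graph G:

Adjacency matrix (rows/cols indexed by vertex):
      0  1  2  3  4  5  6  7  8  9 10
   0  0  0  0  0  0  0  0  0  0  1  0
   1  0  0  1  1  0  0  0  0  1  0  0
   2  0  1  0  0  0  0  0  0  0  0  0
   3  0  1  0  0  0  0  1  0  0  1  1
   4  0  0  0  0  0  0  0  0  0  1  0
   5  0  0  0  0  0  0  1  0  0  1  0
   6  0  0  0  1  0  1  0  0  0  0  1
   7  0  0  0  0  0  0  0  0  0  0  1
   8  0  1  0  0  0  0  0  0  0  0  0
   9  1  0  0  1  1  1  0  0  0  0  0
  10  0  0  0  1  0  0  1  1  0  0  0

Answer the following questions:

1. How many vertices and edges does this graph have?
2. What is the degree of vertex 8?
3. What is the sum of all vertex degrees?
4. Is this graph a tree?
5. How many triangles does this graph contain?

Count: 11 vertices, 12 edges.
Vertex 8 has neighbors [1], degree = 1.
Handshaking lemma: 2 * 12 = 24.
A tree on 11 vertices has 10 edges. This graph has 12 edges (2 extra). Not a tree.
Number of triangles = 1.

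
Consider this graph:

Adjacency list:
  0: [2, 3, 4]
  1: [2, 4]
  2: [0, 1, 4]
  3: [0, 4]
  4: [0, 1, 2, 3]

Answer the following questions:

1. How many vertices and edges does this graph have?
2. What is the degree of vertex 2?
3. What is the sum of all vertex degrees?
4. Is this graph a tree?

Count: 5 vertices, 7 edges.
Vertex 2 has neighbors [0, 1, 4], degree = 3.
Handshaking lemma: 2 * 7 = 14.
A tree on 5 vertices has 4 edges. This graph has 7 edges (3 extra). Not a tree.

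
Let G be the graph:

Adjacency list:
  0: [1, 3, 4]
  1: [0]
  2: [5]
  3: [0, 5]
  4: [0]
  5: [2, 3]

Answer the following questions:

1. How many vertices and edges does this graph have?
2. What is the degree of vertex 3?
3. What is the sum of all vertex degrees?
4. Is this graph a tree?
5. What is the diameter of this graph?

Count: 6 vertices, 5 edges.
Vertex 3 has neighbors [0, 5], degree = 2.
Handshaking lemma: 2 * 5 = 10.
A graph is a tree iff it is connected and has exactly n-1 edges. This graph is connected (all 6 vertices in one component) and has 6-1 = 5 edges. It is a tree.
Diameter (longest shortest path) = 4.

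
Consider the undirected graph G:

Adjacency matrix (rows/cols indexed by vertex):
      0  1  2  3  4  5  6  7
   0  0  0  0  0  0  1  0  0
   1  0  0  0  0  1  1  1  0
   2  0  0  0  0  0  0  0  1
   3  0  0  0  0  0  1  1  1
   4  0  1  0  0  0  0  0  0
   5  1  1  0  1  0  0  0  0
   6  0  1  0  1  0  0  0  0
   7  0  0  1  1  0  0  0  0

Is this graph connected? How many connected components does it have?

Checking connectivity: the graph has 1 connected component(s).
All vertices are reachable from each other. The graph IS connected.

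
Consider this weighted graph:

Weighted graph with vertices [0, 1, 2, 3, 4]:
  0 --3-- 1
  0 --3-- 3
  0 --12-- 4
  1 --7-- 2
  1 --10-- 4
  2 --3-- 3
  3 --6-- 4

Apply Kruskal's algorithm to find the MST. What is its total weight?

Applying Kruskal's algorithm (sort edges by weight, add if no cycle):
  Add (0,1) w=3
  Add (0,3) w=3
  Add (2,3) w=3
  Add (3,4) w=6
  Skip (1,2) w=7 (creates cycle)
  Skip (1,4) w=10 (creates cycle)
  Skip (0,4) w=12 (creates cycle)
MST weight = 15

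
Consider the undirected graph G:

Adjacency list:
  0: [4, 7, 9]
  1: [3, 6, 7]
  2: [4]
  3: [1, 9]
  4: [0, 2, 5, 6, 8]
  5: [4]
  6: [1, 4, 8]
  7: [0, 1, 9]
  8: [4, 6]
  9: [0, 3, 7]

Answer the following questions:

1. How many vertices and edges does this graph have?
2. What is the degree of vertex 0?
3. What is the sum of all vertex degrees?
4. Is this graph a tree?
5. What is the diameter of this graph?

Count: 10 vertices, 13 edges.
Vertex 0 has neighbors [4, 7, 9], degree = 3.
Handshaking lemma: 2 * 13 = 26.
A tree on 10 vertices has 9 edges. This graph has 13 edges (4 extra). Not a tree.
Diameter (longest shortest path) = 4.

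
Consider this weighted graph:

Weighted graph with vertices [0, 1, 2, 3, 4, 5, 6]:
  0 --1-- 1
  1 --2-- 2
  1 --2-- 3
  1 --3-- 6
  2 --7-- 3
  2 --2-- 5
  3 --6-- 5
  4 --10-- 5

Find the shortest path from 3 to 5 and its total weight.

Using Dijkstra's algorithm from vertex 3:
Shortest path: 3 -> 5
Total weight: 6 = 6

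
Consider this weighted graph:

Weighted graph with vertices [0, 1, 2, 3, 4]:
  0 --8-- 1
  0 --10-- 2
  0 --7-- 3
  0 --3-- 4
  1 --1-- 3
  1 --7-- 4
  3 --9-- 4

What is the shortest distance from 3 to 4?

Using Dijkstra's algorithm from vertex 3:
Shortest path: 3 -> 1 -> 4
Total weight: 1 + 7 = 8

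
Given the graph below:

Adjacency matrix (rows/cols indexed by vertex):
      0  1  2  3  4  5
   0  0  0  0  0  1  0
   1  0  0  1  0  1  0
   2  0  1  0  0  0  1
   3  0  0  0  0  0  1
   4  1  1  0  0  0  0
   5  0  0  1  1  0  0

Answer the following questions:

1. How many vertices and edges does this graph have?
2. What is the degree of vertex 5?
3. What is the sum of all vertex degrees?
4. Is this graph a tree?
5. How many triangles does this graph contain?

Count: 6 vertices, 5 edges.
Vertex 5 has neighbors [2, 3], degree = 2.
Handshaking lemma: 2 * 5 = 10.
A graph is a tree iff it is connected and has exactly n-1 edges. This graph is connected (all 6 vertices in one component) and has 6-1 = 5 edges. It is a tree.
Number of triangles = 0.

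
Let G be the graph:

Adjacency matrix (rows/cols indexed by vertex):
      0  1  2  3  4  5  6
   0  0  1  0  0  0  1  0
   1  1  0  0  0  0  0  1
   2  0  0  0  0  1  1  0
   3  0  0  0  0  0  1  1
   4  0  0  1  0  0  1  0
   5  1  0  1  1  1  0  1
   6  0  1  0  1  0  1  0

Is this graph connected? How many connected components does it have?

Checking connectivity: the graph has 1 connected component(s).
All vertices are reachable from each other. The graph IS connected.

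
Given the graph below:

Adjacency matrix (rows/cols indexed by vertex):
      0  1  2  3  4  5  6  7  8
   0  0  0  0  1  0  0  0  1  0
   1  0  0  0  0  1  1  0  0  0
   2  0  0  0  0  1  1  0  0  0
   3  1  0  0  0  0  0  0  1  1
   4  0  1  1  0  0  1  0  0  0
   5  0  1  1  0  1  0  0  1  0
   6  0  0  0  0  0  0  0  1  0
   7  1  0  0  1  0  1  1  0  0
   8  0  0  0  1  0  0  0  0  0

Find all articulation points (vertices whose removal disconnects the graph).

An articulation point is a vertex whose removal disconnects the graph.
Articulation points: [3, 5, 7]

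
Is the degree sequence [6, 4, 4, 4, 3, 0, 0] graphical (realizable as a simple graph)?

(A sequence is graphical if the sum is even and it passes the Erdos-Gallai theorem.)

Sum of degrees = 21. Sum is odd, so the sequence is NOT graphical.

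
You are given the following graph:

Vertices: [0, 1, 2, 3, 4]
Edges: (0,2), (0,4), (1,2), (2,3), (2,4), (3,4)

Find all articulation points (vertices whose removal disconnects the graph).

An articulation point is a vertex whose removal disconnects the graph.
Articulation points: [2]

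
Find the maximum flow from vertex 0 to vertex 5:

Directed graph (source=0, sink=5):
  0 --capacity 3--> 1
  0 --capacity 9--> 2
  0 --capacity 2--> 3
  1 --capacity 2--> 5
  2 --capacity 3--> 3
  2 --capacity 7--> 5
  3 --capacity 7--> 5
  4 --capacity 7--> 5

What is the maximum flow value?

Computing max flow:
  Flow on (0->1): 2/3
  Flow on (0->2): 9/9
  Flow on (0->3): 2/2
  Flow on (1->5): 2/2
  Flow on (2->3): 2/3
  Flow on (2->5): 7/7
  Flow on (3->5): 4/7
Maximum flow = 13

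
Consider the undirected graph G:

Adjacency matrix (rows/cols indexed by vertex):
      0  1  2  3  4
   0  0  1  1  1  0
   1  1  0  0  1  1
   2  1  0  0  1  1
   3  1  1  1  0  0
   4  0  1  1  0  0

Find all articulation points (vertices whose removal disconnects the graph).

No articulation points. The graph is biconnected.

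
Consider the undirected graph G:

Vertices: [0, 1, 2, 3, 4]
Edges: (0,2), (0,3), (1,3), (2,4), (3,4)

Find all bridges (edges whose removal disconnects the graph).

A bridge is an edge whose removal increases the number of connected components.
Bridges found: (1,3)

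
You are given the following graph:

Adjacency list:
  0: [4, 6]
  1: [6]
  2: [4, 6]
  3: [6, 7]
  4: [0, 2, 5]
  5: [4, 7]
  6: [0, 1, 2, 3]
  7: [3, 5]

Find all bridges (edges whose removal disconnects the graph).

A bridge is an edge whose removal increases the number of connected components.
Bridges found: (1,6)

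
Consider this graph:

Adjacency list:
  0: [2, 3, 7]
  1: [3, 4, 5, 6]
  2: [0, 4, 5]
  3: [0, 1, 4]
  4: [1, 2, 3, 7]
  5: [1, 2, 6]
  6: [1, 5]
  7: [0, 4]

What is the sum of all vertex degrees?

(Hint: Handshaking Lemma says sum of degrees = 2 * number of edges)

Count edges: 12 edges.
By Handshaking Lemma: sum of degrees = 2 * 12 = 24.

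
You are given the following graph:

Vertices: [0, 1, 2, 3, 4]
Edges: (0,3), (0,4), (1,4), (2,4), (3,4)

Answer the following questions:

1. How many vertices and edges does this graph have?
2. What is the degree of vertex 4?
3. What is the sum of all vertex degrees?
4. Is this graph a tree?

Count: 5 vertices, 5 edges.
Vertex 4 has neighbors [0, 1, 2, 3], degree = 4.
Handshaking lemma: 2 * 5 = 10.
A tree on 5 vertices has 4 edges. This graph has 5 edges (1 extra). Not a tree.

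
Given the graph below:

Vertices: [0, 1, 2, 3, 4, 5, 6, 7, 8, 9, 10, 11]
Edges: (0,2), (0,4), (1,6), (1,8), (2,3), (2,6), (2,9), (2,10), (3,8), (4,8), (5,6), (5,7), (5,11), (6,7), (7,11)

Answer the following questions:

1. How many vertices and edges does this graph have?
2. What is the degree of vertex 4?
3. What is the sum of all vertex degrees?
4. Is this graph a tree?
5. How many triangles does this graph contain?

Count: 12 vertices, 15 edges.
Vertex 4 has neighbors [0, 8], degree = 2.
Handshaking lemma: 2 * 15 = 30.
A tree on 12 vertices has 11 edges. This graph has 15 edges (4 extra). Not a tree.
Number of triangles = 2.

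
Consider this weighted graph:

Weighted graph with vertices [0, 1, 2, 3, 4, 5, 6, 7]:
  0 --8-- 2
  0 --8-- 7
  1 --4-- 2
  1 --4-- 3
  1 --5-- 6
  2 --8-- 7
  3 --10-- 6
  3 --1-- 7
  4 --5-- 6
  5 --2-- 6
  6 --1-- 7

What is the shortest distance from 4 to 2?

Using Dijkstra's algorithm from vertex 4:
Shortest path: 4 -> 6 -> 1 -> 2
Total weight: 5 + 5 + 4 = 14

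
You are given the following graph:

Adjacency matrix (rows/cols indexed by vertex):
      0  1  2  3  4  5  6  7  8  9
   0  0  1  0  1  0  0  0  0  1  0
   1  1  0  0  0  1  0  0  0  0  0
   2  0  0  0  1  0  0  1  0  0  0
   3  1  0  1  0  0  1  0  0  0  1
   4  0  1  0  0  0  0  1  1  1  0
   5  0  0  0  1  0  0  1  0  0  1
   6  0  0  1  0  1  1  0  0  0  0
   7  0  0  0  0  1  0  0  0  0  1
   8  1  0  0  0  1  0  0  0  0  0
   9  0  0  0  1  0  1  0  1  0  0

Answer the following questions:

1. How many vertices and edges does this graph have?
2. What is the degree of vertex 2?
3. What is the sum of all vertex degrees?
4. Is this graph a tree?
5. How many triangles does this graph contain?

Count: 10 vertices, 14 edges.
Vertex 2 has neighbors [3, 6], degree = 2.
Handshaking lemma: 2 * 14 = 28.
A tree on 10 vertices has 9 edges. This graph has 14 edges (5 extra). Not a tree.
Number of triangles = 1.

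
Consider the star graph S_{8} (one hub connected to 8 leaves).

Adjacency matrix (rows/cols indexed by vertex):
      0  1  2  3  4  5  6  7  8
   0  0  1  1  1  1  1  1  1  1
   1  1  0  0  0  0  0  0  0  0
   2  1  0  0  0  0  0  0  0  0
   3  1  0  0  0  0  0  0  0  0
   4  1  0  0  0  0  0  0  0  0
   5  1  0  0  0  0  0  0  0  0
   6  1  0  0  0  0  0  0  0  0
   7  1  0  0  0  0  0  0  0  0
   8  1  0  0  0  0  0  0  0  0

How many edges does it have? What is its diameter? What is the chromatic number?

Star graph S_{8}: the hub connects to all 8 leaves.
Edges = 8.
Diameter = 2 (any leaf to hub is 1, leaf to leaf through hub is 2).
Star graphs are bipartite (hub vs leaves), so chromatic number = 2.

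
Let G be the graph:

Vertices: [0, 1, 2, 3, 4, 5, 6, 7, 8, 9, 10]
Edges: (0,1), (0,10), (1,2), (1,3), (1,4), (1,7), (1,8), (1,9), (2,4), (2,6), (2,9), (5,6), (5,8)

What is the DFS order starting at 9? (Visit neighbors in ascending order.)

DFS from vertex 9 (neighbors processed in ascending order):
Visit order: 9, 1, 0, 10, 2, 4, 6, 5, 8, 3, 7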